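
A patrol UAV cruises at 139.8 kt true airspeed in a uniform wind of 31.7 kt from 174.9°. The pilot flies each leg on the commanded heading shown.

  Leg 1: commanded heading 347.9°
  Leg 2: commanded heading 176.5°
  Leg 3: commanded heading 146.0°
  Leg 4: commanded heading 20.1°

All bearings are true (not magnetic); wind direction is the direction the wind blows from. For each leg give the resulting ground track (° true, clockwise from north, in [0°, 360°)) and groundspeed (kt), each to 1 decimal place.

Leg 1: heading 347.9°; drift +1.3° → track 349.2°, groundspeed 171.3 kt
Leg 2: heading 176.5°; drift +0.5° → track 177.0°, groundspeed 108.1 kt
Leg 3: heading 146.0°; drift -7.8° → track 138.2°, groundspeed 113.1 kt
Leg 4: heading 20.1°; drift -4.6° → track 15.5°, groundspeed 169.0 kt

Leg 1: track=349.2°, groundspeed=171.3 kt
Leg 2: track=177.0°, groundspeed=108.1 kt
Leg 3: track=138.2°, groundspeed=113.1 kt
Leg 4: track=15.5°, groundspeed=169.0 kt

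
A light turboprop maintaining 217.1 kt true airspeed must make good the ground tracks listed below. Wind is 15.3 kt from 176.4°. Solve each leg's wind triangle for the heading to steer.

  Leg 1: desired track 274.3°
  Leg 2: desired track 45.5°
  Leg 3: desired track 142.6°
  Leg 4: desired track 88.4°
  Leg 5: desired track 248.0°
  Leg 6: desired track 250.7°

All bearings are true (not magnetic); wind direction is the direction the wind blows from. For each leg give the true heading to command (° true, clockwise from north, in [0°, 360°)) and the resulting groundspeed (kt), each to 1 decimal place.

Leg 1: desired track 274.3°; wind correction -4.0° → command heading 270.3°, groundspeed 218.7 kt
Leg 2: desired track 45.5°; wind correction +3.1° → command heading 48.6°, groundspeed 226.8 kt
Leg 3: desired track 142.6°; wind correction +2.2° → command heading 144.8°, groundspeed 204.2 kt
Leg 4: desired track 88.4°; wind correction +4.0° → command heading 92.4°, groundspeed 216.0 kt
Leg 5: desired track 248.0°; wind correction -3.8° → command heading 244.2°, groundspeed 211.8 kt
Leg 6: desired track 250.7°; wind correction -3.9° → command heading 246.8°, groundspeed 212.5 kt

Leg 1: heading=270.3°, groundspeed=218.7 kt
Leg 2: heading=48.6°, groundspeed=226.8 kt
Leg 3: heading=144.8°, groundspeed=204.2 kt
Leg 4: heading=92.4°, groundspeed=216.0 kt
Leg 5: heading=244.2°, groundspeed=211.8 kt
Leg 6: heading=246.8°, groundspeed=212.5 kt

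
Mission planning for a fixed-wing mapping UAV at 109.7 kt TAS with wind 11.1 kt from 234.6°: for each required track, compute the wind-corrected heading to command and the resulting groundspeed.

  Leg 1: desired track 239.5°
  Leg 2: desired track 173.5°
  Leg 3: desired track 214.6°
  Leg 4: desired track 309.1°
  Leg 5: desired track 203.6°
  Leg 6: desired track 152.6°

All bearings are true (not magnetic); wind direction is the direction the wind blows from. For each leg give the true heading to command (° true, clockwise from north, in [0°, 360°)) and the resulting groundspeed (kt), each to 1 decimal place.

Leg 1: desired track 239.5°; wind correction -0.5° → command heading 239.0°, groundspeed 98.6 kt
Leg 2: desired track 173.5°; wind correction +5.1° → command heading 178.6°, groundspeed 103.9 kt
Leg 3: desired track 214.6°; wind correction +2.0° → command heading 216.6°, groundspeed 99.2 kt
Leg 4: desired track 309.1°; wind correction -5.6° → command heading 303.5°, groundspeed 106.2 kt
Leg 5: desired track 203.6°; wind correction +3.0° → command heading 206.6°, groundspeed 100.0 kt
Leg 6: desired track 152.6°; wind correction +5.8° → command heading 158.4°, groundspeed 107.6 kt

Leg 1: heading=239.0°, groundspeed=98.6 kt
Leg 2: heading=178.6°, groundspeed=103.9 kt
Leg 3: heading=216.6°, groundspeed=99.2 kt
Leg 4: heading=303.5°, groundspeed=106.2 kt
Leg 5: heading=206.6°, groundspeed=100.0 kt
Leg 6: heading=158.4°, groundspeed=107.6 kt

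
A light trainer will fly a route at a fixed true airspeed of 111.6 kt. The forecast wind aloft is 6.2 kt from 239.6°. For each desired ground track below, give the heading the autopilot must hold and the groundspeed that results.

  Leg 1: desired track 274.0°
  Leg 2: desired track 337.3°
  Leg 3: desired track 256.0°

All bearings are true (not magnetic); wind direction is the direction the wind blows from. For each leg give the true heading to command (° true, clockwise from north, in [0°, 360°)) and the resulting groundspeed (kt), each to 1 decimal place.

Leg 1: heading=272.2°, groundspeed=106.4 kt
Leg 2: heading=334.1°, groundspeed=112.3 kt
Leg 3: heading=255.1°, groundspeed=105.6 kt

Leg 1: desired track 274.0°; wind correction -1.8° → command heading 272.2°, groundspeed 106.4 kt
Leg 2: desired track 337.3°; wind correction -3.2° → command heading 334.1°, groundspeed 112.3 kt
Leg 3: desired track 256.0°; wind correction -0.9° → command heading 255.1°, groundspeed 105.6 kt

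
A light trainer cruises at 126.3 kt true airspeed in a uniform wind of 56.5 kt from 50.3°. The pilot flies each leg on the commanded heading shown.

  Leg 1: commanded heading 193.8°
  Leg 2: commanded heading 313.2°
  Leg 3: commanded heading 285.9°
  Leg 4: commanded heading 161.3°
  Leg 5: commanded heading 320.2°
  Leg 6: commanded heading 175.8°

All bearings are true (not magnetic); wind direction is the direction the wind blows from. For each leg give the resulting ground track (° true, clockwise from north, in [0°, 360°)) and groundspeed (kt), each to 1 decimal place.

Leg 1: track=204.9°, groundspeed=175.0 kt
Leg 2: track=290.4°, groundspeed=144.6 kt
Leg 3: track=269.5°, groundspeed=164.9 kt
Leg 4: track=181.1°, groundspeed=155.8 kt
Leg 5: track=296.1°, groundspeed=138.5 kt
Leg 6: track=191.9°, groundspeed=165.6 kt

Leg 1: heading 193.8°; drift +11.1° → track 204.9°, groundspeed 175.0 kt
Leg 2: heading 313.2°; drift -22.8° → track 290.4°, groundspeed 144.6 kt
Leg 3: heading 285.9°; drift -16.4° → track 269.5°, groundspeed 164.9 kt
Leg 4: heading 161.3°; drift +19.8° → track 181.1°, groundspeed 155.8 kt
Leg 5: heading 320.2°; drift -24.1° → track 296.1°, groundspeed 138.5 kt
Leg 6: heading 175.8°; drift +16.1° → track 191.9°, groundspeed 165.6 kt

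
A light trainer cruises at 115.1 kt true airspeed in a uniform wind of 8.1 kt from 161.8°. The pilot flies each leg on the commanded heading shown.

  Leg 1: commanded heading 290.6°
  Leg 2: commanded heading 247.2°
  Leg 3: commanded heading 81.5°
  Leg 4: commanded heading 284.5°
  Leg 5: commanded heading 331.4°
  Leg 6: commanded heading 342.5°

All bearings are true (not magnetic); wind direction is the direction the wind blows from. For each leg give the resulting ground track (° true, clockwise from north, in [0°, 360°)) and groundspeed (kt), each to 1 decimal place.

Leg 1: track=293.6°, groundspeed=120.3 kt
Leg 2: track=251.2°, groundspeed=114.7 kt
Leg 3: track=77.5°, groundspeed=114.0 kt
Leg 4: track=287.8°, groundspeed=119.7 kt
Leg 5: track=332.1°, groundspeed=123.1 kt
Leg 6: track=342.5°, groundspeed=123.2 kt

Leg 1: heading 290.6°; drift +3.0° → track 293.6°, groundspeed 120.3 kt
Leg 2: heading 247.2°; drift +4.0° → track 251.2°, groundspeed 114.7 kt
Leg 3: heading 81.5°; drift -4.0° → track 77.5°, groundspeed 114.0 kt
Leg 4: heading 284.5°; drift +3.3° → track 287.8°, groundspeed 119.7 kt
Leg 5: heading 331.4°; drift +0.7° → track 332.1°, groundspeed 123.1 kt
Leg 6: heading 342.5°; drift +0.0° → track 342.5°, groundspeed 123.2 kt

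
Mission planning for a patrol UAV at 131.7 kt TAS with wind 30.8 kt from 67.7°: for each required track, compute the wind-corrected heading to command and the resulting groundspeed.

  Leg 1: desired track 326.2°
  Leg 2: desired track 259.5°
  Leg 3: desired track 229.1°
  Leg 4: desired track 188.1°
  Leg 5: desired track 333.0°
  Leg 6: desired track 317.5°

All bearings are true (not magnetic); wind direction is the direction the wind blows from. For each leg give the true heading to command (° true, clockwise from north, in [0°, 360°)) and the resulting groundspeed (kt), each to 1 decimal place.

Leg 1: desired track 326.2°; wind correction +13.2° → command heading 339.4°, groundspeed 134.3 kt
Leg 2: desired track 259.5°; wind correction +2.7° → command heading 262.2°, groundspeed 161.7 kt
Leg 3: desired track 229.1°; wind correction -4.3° → command heading 224.8°, groundspeed 160.5 kt
Leg 4: desired track 188.1°; wind correction -11.6° → command heading 176.5°, groundspeed 144.6 kt
Leg 5: desired track 333.0°; wind correction +13.5° → command heading 346.5°, groundspeed 130.6 kt
Leg 6: desired track 317.5°; wind correction +12.7° → command heading 330.2°, groundspeed 139.1 kt

Leg 1: heading=339.4°, groundspeed=134.3 kt
Leg 2: heading=262.2°, groundspeed=161.7 kt
Leg 3: heading=224.8°, groundspeed=160.5 kt
Leg 4: heading=176.5°, groundspeed=144.6 kt
Leg 5: heading=346.5°, groundspeed=130.6 kt
Leg 6: heading=330.2°, groundspeed=139.1 kt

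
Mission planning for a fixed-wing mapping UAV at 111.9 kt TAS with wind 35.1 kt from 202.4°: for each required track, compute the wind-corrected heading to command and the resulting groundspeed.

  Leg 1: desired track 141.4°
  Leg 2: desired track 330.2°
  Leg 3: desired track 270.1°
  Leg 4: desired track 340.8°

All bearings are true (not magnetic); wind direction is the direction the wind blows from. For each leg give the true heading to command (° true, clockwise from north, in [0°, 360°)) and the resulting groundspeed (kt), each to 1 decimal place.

Leg 1: heading=157.3°, groundspeed=90.6 kt
Leg 2: heading=315.8°, groundspeed=129.9 kt
Leg 3: heading=253.2°, groundspeed=93.8 kt
Leg 4: heading=328.8°, groundspeed=135.7 kt

Leg 1: desired track 141.4°; wind correction +15.9° → command heading 157.3°, groundspeed 90.6 kt
Leg 2: desired track 330.2°; wind correction -14.4° → command heading 315.8°, groundspeed 129.9 kt
Leg 3: desired track 270.1°; wind correction -16.9° → command heading 253.2°, groundspeed 93.8 kt
Leg 4: desired track 340.8°; wind correction -12.0° → command heading 328.8°, groundspeed 135.7 kt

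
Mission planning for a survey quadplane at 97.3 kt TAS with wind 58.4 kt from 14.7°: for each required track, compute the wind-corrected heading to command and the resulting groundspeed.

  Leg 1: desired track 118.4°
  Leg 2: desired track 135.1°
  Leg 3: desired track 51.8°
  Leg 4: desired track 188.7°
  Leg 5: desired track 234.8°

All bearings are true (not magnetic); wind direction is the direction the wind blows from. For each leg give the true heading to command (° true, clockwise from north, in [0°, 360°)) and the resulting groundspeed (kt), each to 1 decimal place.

Leg 1: heading=82.7°, groundspeed=92.9 kt
Leg 2: heading=103.9°, groundspeed=112.8 kt
Leg 3: heading=30.6°, groundspeed=44.1 kt
Leg 4: heading=185.1°, groundspeed=155.2 kt
Leg 5: heading=257.5°, groundspeed=134.4 kt

Leg 1: desired track 118.4°; wind correction -35.7° → command heading 82.7°, groundspeed 92.9 kt
Leg 2: desired track 135.1°; wind correction -31.2° → command heading 103.9°, groundspeed 112.8 kt
Leg 3: desired track 51.8°; wind correction -21.2° → command heading 30.6°, groundspeed 44.1 kt
Leg 4: desired track 188.7°; wind correction -3.6° → command heading 185.1°, groundspeed 155.2 kt
Leg 5: desired track 234.8°; wind correction +22.7° → command heading 257.5°, groundspeed 134.4 kt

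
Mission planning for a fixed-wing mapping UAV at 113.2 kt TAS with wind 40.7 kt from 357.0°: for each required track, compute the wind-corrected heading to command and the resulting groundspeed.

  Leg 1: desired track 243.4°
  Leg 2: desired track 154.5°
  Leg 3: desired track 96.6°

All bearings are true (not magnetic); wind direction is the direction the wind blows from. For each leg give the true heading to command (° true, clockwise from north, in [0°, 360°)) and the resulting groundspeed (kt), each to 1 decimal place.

Leg 1: desired track 243.4°; wind correction +19.2° → command heading 262.6°, groundspeed 123.2 kt
Leg 2: desired track 154.5°; wind correction -7.9° → command heading 146.6°, groundspeed 149.7 kt
Leg 3: desired track 96.6°; wind correction -20.8° → command heading 75.8°, groundspeed 112.6 kt

Leg 1: heading=262.6°, groundspeed=123.2 kt
Leg 2: heading=146.6°, groundspeed=149.7 kt
Leg 3: heading=75.8°, groundspeed=112.6 kt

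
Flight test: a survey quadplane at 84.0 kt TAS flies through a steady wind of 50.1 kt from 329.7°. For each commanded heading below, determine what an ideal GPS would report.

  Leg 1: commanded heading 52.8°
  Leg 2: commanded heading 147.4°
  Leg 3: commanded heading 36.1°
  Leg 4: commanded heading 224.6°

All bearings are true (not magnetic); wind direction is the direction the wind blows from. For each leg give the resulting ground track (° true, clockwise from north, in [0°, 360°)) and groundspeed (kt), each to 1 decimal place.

Leg 1: track=85.3°, groundspeed=92.5 kt
Leg 2: track=148.3°, groundspeed=134.1 kt
Leg 3: track=71.8°, groundspeed=78.7 kt
Leg 4: track=198.1°, groundspeed=108.4 kt

Leg 1: heading 52.8°; drift +32.5° → track 85.3°, groundspeed 92.5 kt
Leg 2: heading 147.4°; drift +0.9° → track 148.3°, groundspeed 134.1 kt
Leg 3: heading 36.1°; drift +35.7° → track 71.8°, groundspeed 78.7 kt
Leg 4: heading 224.6°; drift -26.5° → track 198.1°, groundspeed 108.4 kt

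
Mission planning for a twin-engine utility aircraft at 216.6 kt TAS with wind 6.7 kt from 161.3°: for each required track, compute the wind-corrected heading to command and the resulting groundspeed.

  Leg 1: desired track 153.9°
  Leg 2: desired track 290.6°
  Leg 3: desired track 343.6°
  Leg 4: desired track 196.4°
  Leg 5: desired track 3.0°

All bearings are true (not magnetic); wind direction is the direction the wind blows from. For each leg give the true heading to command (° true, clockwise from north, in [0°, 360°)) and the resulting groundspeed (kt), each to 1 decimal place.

Leg 1: heading=154.1°, groundspeed=210.0 kt
Leg 2: heading=289.2°, groundspeed=220.8 kt
Leg 3: heading=343.7°, groundspeed=223.3 kt
Leg 4: heading=195.4°, groundspeed=211.1 kt
Leg 5: heading=3.7°, groundspeed=222.8 kt

Leg 1: desired track 153.9°; wind correction +0.2° → command heading 154.1°, groundspeed 210.0 kt
Leg 2: desired track 290.6°; wind correction -1.4° → command heading 289.2°, groundspeed 220.8 kt
Leg 3: desired track 343.6°; wind correction +0.1° → command heading 343.7°, groundspeed 223.3 kt
Leg 4: desired track 196.4°; wind correction -1.0° → command heading 195.4°, groundspeed 211.1 kt
Leg 5: desired track 3.0°; wind correction +0.7° → command heading 3.7°, groundspeed 222.8 kt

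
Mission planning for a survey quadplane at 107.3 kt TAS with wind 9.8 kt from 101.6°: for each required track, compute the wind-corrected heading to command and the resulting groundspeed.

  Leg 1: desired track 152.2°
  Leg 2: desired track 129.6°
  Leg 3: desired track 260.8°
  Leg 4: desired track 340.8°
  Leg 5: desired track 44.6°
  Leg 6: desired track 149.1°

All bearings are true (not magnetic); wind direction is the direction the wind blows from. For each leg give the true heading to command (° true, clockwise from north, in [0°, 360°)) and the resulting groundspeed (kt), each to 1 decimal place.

Leg 1: heading=148.2°, groundspeed=100.8 kt
Leg 2: heading=127.1°, groundspeed=98.5 kt
Leg 3: heading=258.9°, groundspeed=116.4 kt
Leg 4: heading=345.3°, groundspeed=112.0 kt
Leg 5: heading=49.0°, groundspeed=101.6 kt
Leg 6: heading=145.2°, groundspeed=100.4 kt

Leg 1: desired track 152.2°; wind correction -4.0° → command heading 148.2°, groundspeed 100.8 kt
Leg 2: desired track 129.6°; wind correction -2.5° → command heading 127.1°, groundspeed 98.5 kt
Leg 3: desired track 260.8°; wind correction -1.9° → command heading 258.9°, groundspeed 116.4 kt
Leg 4: desired track 340.8°; wind correction +4.5° → command heading 345.3°, groundspeed 112.0 kt
Leg 5: desired track 44.6°; wind correction +4.4° → command heading 49.0°, groundspeed 101.6 kt
Leg 6: desired track 149.1°; wind correction -3.9° → command heading 145.2°, groundspeed 100.4 kt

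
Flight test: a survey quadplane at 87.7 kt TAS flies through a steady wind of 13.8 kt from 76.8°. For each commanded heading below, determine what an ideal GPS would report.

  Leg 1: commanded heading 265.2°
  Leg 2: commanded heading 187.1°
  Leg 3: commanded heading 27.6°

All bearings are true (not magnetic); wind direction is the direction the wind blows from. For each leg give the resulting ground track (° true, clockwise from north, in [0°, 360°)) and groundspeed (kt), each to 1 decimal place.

Leg 1: heading 265.2°; drift -1.1° → track 264.1°, groundspeed 101.4 kt
Leg 2: heading 187.1°; drift +8.0° → track 195.1°, groundspeed 93.4 kt
Leg 3: heading 27.6°; drift -7.6° → track 20.0°, groundspeed 79.4 kt

Leg 1: track=264.1°, groundspeed=101.4 kt
Leg 2: track=195.1°, groundspeed=93.4 kt
Leg 3: track=20.0°, groundspeed=79.4 kt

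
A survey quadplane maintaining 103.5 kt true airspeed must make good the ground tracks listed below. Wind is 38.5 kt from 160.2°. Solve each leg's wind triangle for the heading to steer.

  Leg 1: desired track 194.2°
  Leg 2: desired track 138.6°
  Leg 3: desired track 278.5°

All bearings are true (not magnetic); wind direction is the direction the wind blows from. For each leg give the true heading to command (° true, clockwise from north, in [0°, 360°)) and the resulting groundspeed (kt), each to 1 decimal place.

Leg 1: heading=182.2°, groundspeed=69.3 kt
Leg 2: heading=146.5°, groundspeed=66.7 kt
Leg 3: heading=259.4°, groundspeed=116.0 kt

Leg 1: desired track 194.2°; wind correction -12.0° → command heading 182.2°, groundspeed 69.3 kt
Leg 2: desired track 138.6°; wind correction +7.9° → command heading 146.5°, groundspeed 66.7 kt
Leg 3: desired track 278.5°; wind correction -19.1° → command heading 259.4°, groundspeed 116.0 kt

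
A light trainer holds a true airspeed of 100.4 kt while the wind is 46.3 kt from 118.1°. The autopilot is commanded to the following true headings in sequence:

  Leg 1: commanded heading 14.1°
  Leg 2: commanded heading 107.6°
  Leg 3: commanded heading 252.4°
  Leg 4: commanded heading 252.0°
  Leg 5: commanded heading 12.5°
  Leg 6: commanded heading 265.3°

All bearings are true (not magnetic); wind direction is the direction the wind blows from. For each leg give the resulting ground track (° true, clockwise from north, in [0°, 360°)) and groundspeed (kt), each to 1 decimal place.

Leg 1: track=352.2°, groundspeed=120.3 kt
Leg 2: track=98.9°, groundspeed=55.5 kt
Leg 3: track=266.4°, groundspeed=136.8 kt
Leg 4: track=266.1°, groundspeed=136.6 kt
Leg 5: track=350.9°, groundspeed=121.3 kt
Leg 6: track=275.5°, groundspeed=141.6 kt

Leg 1: heading 14.1°; drift -21.9° → track 352.2°, groundspeed 120.3 kt
Leg 2: heading 107.6°; drift -8.7° → track 98.9°, groundspeed 55.5 kt
Leg 3: heading 252.4°; drift +14.0° → track 266.4°, groundspeed 136.8 kt
Leg 4: heading 252.0°; drift +14.1° → track 266.1°, groundspeed 136.6 kt
Leg 5: heading 12.5°; drift -21.6° → track 350.9°, groundspeed 121.3 kt
Leg 6: heading 265.3°; drift +10.2° → track 275.5°, groundspeed 141.6 kt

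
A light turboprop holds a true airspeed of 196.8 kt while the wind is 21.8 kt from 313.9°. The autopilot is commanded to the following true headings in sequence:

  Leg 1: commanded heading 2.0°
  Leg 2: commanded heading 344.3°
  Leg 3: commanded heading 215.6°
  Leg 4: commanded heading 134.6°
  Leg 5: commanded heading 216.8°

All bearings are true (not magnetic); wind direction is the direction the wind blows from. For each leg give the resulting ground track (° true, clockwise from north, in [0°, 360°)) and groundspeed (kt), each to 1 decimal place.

Leg 1: heading 2.0°; drift +5.1° → track 7.1°, groundspeed 183.0 kt
Leg 2: heading 344.3°; drift +3.5° → track 347.8°, groundspeed 178.3 kt
Leg 3: heading 215.6°; drift -6.2° → track 209.4°, groundspeed 201.1 kt
Leg 4: heading 134.6°; drift -0.1° → track 134.5°, groundspeed 218.6 kt
Leg 5: heading 216.8°; drift -6.2° → track 210.6°, groundspeed 200.7 kt

Leg 1: track=7.1°, groundspeed=183.0 kt
Leg 2: track=347.8°, groundspeed=178.3 kt
Leg 3: track=209.4°, groundspeed=201.1 kt
Leg 4: track=134.5°, groundspeed=218.6 kt
Leg 5: track=210.6°, groundspeed=200.7 kt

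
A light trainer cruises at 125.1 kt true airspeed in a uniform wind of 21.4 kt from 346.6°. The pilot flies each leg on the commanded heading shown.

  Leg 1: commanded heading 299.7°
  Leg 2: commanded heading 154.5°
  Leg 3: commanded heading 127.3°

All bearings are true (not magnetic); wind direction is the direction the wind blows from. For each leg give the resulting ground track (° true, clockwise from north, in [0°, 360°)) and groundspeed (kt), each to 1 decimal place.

Leg 1: heading 299.7°; drift -8.1° → track 291.6°, groundspeed 111.6 kt
Leg 2: heading 154.5°; drift +1.8° → track 156.3°, groundspeed 146.1 kt
Leg 3: heading 127.3°; drift +5.5° → track 132.8°, groundspeed 142.3 kt

Leg 1: track=291.6°, groundspeed=111.6 kt
Leg 2: track=156.3°, groundspeed=146.1 kt
Leg 3: track=132.8°, groundspeed=142.3 kt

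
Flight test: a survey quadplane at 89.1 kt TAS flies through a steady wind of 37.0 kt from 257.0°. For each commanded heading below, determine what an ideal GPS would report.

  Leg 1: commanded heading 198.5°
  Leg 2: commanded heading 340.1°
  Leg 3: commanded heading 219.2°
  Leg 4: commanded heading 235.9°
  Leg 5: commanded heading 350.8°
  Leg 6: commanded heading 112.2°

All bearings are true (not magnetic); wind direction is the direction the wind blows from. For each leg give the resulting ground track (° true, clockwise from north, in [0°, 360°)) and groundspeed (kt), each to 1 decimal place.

Leg 1: heading 198.5°; drift -24.3° → track 174.2°, groundspeed 76.6 kt
Leg 2: heading 340.1°; drift +23.5° → track 3.6°, groundspeed 92.3 kt
Leg 3: heading 219.2°; drift -20.7° → track 198.5°, groundspeed 64.0 kt
Leg 4: heading 235.9°; drift -13.7° → track 222.2°, groundspeed 56.2 kt
Leg 5: heading 350.8°; drift +22.0° → track 12.8°, groundspeed 98.7 kt
Leg 6: heading 112.2°; drift -10.1° → track 102.1°, groundspeed 121.2 kt

Leg 1: track=174.2°, groundspeed=76.6 kt
Leg 2: track=3.6°, groundspeed=92.3 kt
Leg 3: track=198.5°, groundspeed=64.0 kt
Leg 4: track=222.2°, groundspeed=56.2 kt
Leg 5: track=12.8°, groundspeed=98.7 kt
Leg 6: track=102.1°, groundspeed=121.2 kt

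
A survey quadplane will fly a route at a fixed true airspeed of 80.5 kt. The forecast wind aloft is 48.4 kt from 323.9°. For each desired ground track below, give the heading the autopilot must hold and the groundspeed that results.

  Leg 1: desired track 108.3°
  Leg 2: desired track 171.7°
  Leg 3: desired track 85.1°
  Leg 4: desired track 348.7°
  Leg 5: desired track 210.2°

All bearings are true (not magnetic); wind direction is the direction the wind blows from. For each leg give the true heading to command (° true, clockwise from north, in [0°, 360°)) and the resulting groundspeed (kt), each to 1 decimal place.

Leg 1: desired track 108.3°; wind correction -20.5° → command heading 87.8°, groundspeed 114.8 kt
Leg 2: desired track 171.7°; wind correction +16.3° → command heading 188.0°, groundspeed 120.1 kt
Leg 3: desired track 85.1°; wind correction -30.9° → command heading 54.2°, groundspeed 94.1 kt
Leg 4: desired track 348.7°; wind correction -14.6° → command heading 334.1°, groundspeed 34.0 kt
Leg 5: desired track 210.2°; wind correction +33.4° → command heading 243.6°, groundspeed 86.7 kt

Leg 1: heading=87.8°, groundspeed=114.8 kt
Leg 2: heading=188.0°, groundspeed=120.1 kt
Leg 3: heading=54.2°, groundspeed=94.1 kt
Leg 4: heading=334.1°, groundspeed=34.0 kt
Leg 5: heading=243.6°, groundspeed=86.7 kt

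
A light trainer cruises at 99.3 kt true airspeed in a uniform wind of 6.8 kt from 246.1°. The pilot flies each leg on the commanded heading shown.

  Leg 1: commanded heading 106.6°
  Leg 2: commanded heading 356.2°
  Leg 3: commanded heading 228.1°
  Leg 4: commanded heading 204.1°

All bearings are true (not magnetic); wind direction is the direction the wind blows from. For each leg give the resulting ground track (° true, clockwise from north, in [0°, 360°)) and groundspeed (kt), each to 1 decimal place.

Leg 1: track=104.2°, groundspeed=104.6 kt
Leg 2: track=359.8°, groundspeed=101.8 kt
Leg 3: track=226.8°, groundspeed=92.9 kt
Leg 4: track=201.3°, groundspeed=94.4 kt

Leg 1: heading 106.6°; drift -2.4° → track 104.2°, groundspeed 104.6 kt
Leg 2: heading 356.2°; drift +3.6° → track 359.8°, groundspeed 101.8 kt
Leg 3: heading 228.1°; drift -1.3° → track 226.8°, groundspeed 92.9 kt
Leg 4: heading 204.1°; drift -2.8° → track 201.3°, groundspeed 94.4 kt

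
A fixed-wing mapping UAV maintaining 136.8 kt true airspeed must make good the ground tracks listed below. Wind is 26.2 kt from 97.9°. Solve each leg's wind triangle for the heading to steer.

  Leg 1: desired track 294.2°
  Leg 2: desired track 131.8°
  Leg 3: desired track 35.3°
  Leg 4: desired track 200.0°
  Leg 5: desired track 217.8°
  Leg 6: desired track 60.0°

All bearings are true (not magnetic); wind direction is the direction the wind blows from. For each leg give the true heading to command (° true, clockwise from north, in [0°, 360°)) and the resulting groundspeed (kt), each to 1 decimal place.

Leg 1: desired track 294.2°; wind correction +3.1° → command heading 297.3°, groundspeed 161.7 kt
Leg 2: desired track 131.8°; wind correction -6.1° → command heading 125.7°, groundspeed 114.3 kt
Leg 3: desired track 35.3°; wind correction +9.8° → command heading 45.1°, groundspeed 122.8 kt
Leg 4: desired track 200.0°; wind correction -10.8° → command heading 189.2°, groundspeed 139.9 kt
Leg 5: desired track 217.8°; wind correction -9.6° → command heading 208.2°, groundspeed 148.0 kt
Leg 6: desired track 60.0°; wind correction +6.8° → command heading 66.8°, groundspeed 115.2 kt

Leg 1: heading=297.3°, groundspeed=161.7 kt
Leg 2: heading=125.7°, groundspeed=114.3 kt
Leg 3: heading=45.1°, groundspeed=122.8 kt
Leg 4: heading=189.2°, groundspeed=139.9 kt
Leg 5: heading=208.2°, groundspeed=148.0 kt
Leg 6: heading=66.8°, groundspeed=115.2 kt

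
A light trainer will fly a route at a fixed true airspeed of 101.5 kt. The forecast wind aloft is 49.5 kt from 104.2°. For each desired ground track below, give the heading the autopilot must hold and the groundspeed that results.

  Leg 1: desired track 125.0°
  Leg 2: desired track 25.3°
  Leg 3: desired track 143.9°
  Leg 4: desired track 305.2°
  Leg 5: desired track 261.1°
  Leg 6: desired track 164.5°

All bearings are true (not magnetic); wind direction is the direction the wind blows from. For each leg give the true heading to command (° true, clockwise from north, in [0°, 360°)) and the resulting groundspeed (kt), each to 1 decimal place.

Leg 1: desired track 125.0°; wind correction -10.0° → command heading 115.0°, groundspeed 53.7 kt
Leg 2: desired track 25.3°; wind correction +28.6° → command heading 53.9°, groundspeed 79.6 kt
Leg 3: desired track 143.9°; wind correction -18.2° → command heading 125.7°, groundspeed 58.4 kt
Leg 4: desired track 305.2°; wind correction +10.1° → command heading 315.3°, groundspeed 146.2 kt
Leg 5: desired track 261.1°; wind correction -11.0° → command heading 250.1°, groundspeed 145.2 kt
Leg 6: desired track 164.5°; wind correction -25.1° → command heading 139.4°, groundspeed 67.4 kt

Leg 1: heading=115.0°, groundspeed=53.7 kt
Leg 2: heading=53.9°, groundspeed=79.6 kt
Leg 3: heading=125.7°, groundspeed=58.4 kt
Leg 4: heading=315.3°, groundspeed=146.2 kt
Leg 5: heading=250.1°, groundspeed=145.2 kt
Leg 6: heading=139.4°, groundspeed=67.4 kt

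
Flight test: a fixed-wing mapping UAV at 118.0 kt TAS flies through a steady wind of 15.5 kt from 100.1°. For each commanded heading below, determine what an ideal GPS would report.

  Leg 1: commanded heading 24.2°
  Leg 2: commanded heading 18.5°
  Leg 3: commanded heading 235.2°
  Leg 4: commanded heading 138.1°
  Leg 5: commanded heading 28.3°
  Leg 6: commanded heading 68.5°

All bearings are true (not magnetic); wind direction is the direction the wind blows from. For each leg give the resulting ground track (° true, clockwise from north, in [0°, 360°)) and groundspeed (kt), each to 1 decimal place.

Leg 1: heading 24.2°; drift -7.5° → track 16.7°, groundspeed 115.2 kt
Leg 2: heading 18.5°; drift -7.5° → track 11.0°, groundspeed 116.7 kt
Leg 3: heading 235.2°; drift +4.8° → track 240.0°, groundspeed 129.4 kt
Leg 4: heading 138.1°; drift +5.2° → track 143.3°, groundspeed 106.2 kt
Leg 5: heading 28.3°; drift -7.4° → track 20.9°, groundspeed 114.1 kt
Leg 6: heading 68.5°; drift -4.4° → track 64.1°, groundspeed 105.1 kt

Leg 1: track=16.7°, groundspeed=115.2 kt
Leg 2: track=11.0°, groundspeed=116.7 kt
Leg 3: track=240.0°, groundspeed=129.4 kt
Leg 4: track=143.3°, groundspeed=106.2 kt
Leg 5: track=20.9°, groundspeed=114.1 kt
Leg 6: track=64.1°, groundspeed=105.1 kt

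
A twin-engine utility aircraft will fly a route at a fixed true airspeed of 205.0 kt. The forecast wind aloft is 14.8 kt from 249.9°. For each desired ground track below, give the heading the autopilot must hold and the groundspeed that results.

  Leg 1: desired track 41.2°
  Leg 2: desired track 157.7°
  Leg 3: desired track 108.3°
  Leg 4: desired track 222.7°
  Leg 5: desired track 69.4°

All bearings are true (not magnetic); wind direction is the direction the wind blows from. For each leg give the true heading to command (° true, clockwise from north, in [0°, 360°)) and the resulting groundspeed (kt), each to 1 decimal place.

Leg 1: desired track 41.2°; wind correction -2.0° → command heading 39.2°, groundspeed 217.9 kt
Leg 2: desired track 157.7°; wind correction +4.1° → command heading 161.8°, groundspeed 205.0 kt
Leg 3: desired track 108.3°; wind correction +2.6° → command heading 110.9°, groundspeed 216.4 kt
Leg 4: desired track 222.7°; wind correction +1.9° → command heading 224.6°, groundspeed 191.7 kt
Leg 5: desired track 69.4°; wind correction +0.0° → command heading 69.4°, groundspeed 219.8 kt

Leg 1: heading=39.2°, groundspeed=217.9 kt
Leg 2: heading=161.8°, groundspeed=205.0 kt
Leg 3: heading=110.9°, groundspeed=216.4 kt
Leg 4: heading=224.6°, groundspeed=191.7 kt
Leg 5: heading=69.4°, groundspeed=219.8 kt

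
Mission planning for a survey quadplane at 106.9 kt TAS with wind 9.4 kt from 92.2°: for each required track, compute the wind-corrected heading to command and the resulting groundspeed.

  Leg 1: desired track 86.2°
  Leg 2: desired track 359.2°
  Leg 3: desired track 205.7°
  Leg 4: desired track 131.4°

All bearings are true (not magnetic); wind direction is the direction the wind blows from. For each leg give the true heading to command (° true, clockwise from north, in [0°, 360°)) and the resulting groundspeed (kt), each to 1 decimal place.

Leg 1: desired track 86.2°; wind correction +0.5° → command heading 86.7°, groundspeed 97.5 kt
Leg 2: desired track 359.2°; wind correction +5.0° → command heading 4.2°, groundspeed 107.0 kt
Leg 3: desired track 205.7°; wind correction -4.6° → command heading 201.1°, groundspeed 110.3 kt
Leg 4: desired track 131.4°; wind correction -3.2° → command heading 128.2°, groundspeed 99.5 kt

Leg 1: heading=86.7°, groundspeed=97.5 kt
Leg 2: heading=4.2°, groundspeed=107.0 kt
Leg 3: heading=201.1°, groundspeed=110.3 kt
Leg 4: heading=128.2°, groundspeed=99.5 kt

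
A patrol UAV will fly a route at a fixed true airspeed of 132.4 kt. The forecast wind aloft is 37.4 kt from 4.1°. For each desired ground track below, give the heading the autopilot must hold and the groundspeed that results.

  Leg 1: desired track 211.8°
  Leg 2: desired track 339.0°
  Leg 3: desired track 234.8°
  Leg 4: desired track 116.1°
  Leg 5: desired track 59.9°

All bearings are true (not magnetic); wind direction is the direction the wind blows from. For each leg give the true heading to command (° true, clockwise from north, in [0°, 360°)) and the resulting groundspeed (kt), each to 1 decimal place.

Leg 1: heading=219.3°, groundspeed=164.4 kt
Leg 2: heading=345.9°, groundspeed=97.6 kt
Leg 3: heading=247.4°, groundspeed=152.9 kt
Leg 4: heading=100.9°, groundspeed=141.8 kt
Leg 5: heading=46.4°, groundspeed=107.7 kt

Leg 1: desired track 211.8°; wind correction +7.5° → command heading 219.3°, groundspeed 164.4 kt
Leg 2: desired track 339.0°; wind correction +6.9° → command heading 345.9°, groundspeed 97.6 kt
Leg 3: desired track 234.8°; wind correction +12.6° → command heading 247.4°, groundspeed 152.9 kt
Leg 4: desired track 116.1°; wind correction -15.2° → command heading 100.9°, groundspeed 141.8 kt
Leg 5: desired track 59.9°; wind correction -13.5° → command heading 46.4°, groundspeed 107.7 kt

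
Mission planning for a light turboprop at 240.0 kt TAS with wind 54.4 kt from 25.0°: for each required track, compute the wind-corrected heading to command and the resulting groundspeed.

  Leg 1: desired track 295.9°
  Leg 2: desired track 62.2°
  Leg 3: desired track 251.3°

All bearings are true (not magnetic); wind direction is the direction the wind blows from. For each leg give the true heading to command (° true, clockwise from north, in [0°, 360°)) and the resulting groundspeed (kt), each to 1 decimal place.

Leg 1: heading=309.0°, groundspeed=232.9 kt
Leg 2: heading=54.3°, groundspeed=194.4 kt
Leg 3: heading=260.7°, groundspeed=274.3 kt

Leg 1: desired track 295.9°; wind correction +13.1° → command heading 309.0°, groundspeed 232.9 kt
Leg 2: desired track 62.2°; wind correction -7.9° → command heading 54.3°, groundspeed 194.4 kt
Leg 3: desired track 251.3°; wind correction +9.4° → command heading 260.7°, groundspeed 274.3 kt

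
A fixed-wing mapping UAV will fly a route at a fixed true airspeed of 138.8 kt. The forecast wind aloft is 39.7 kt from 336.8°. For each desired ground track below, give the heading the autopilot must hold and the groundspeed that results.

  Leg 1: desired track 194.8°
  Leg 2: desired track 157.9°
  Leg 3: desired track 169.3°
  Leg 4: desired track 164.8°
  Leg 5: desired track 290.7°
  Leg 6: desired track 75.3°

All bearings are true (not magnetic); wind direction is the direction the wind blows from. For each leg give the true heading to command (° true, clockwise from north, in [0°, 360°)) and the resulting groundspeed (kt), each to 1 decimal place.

Leg 1: desired track 194.8°; wind correction +10.1° → command heading 204.9°, groundspeed 167.9 kt
Leg 2: desired track 157.9°; wind correction +0.3° → command heading 158.2°, groundspeed 178.5 kt
Leg 3: desired track 169.3°; wind correction +3.5° → command heading 172.8°, groundspeed 177.3 kt
Leg 4: desired track 164.8°; wind correction +2.3° → command heading 167.1°, groundspeed 178.0 kt
Leg 5: desired track 290.7°; wind correction +11.9° → command heading 302.6°, groundspeed 108.3 kt
Leg 6: desired track 75.3°; wind correction -16.4° → command heading 58.9°, groundspeed 139.0 kt

Leg 1: heading=204.9°, groundspeed=167.9 kt
Leg 2: heading=158.2°, groundspeed=178.5 kt
Leg 3: heading=172.8°, groundspeed=177.3 kt
Leg 4: heading=167.1°, groundspeed=178.0 kt
Leg 5: heading=302.6°, groundspeed=108.3 kt
Leg 6: heading=58.9°, groundspeed=139.0 kt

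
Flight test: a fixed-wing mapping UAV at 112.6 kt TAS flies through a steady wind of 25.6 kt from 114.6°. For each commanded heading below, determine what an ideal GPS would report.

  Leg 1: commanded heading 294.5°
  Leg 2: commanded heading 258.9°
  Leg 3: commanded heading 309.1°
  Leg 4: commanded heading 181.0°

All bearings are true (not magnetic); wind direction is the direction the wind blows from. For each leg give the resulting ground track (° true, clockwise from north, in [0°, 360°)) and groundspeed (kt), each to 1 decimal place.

Leg 1: heading 294.5°; drift +0.0° → track 294.5°, groundspeed 138.2 kt
Leg 2: heading 258.9°; drift +6.4° → track 265.3°, groundspeed 134.2 kt
Leg 3: heading 309.1°; drift -2.7° → track 306.4°, groundspeed 137.5 kt
Leg 4: heading 181.0°; drift +12.9° → track 193.9°, groundspeed 105.0 kt

Leg 1: track=294.5°, groundspeed=138.2 kt
Leg 2: track=265.3°, groundspeed=134.2 kt
Leg 3: track=306.4°, groundspeed=137.5 kt
Leg 4: track=193.9°, groundspeed=105.0 kt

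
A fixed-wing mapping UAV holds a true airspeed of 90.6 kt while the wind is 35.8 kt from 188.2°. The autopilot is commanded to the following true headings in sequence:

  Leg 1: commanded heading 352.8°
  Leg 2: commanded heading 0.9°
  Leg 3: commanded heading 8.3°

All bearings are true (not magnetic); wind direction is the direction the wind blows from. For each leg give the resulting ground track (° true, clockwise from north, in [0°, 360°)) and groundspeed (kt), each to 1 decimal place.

Leg 1: heading 352.8°; drift +4.3° → track 357.1°, groundspeed 125.5 kt
Leg 2: heading 0.9°; drift +2.1° → track 3.0°, groundspeed 126.2 kt
Leg 3: heading 8.3°; drift +0.0° → track 8.3°, groundspeed 126.4 kt

Leg 1: track=357.1°, groundspeed=125.5 kt
Leg 2: track=3.0°, groundspeed=126.2 kt
Leg 3: track=8.3°, groundspeed=126.4 kt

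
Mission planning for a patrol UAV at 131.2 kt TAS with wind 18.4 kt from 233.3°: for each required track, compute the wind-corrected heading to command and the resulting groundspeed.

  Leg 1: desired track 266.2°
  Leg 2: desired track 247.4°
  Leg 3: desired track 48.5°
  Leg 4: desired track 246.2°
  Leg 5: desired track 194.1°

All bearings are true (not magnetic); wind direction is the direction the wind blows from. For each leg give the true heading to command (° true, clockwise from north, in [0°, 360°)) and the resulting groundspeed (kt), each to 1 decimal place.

Leg 1: heading=261.8°, groundspeed=115.4 kt
Leg 2: heading=245.4°, groundspeed=113.3 kt
Leg 3: heading=47.8°, groundspeed=149.5 kt
Leg 4: heading=244.4°, groundspeed=113.2 kt
Leg 5: heading=199.2°, groundspeed=116.4 kt

Leg 1: desired track 266.2°; wind correction -4.4° → command heading 261.8°, groundspeed 115.4 kt
Leg 2: desired track 247.4°; wind correction -2.0° → command heading 245.4°, groundspeed 113.3 kt
Leg 3: desired track 48.5°; wind correction -0.7° → command heading 47.8°, groundspeed 149.5 kt
Leg 4: desired track 246.2°; wind correction -1.8° → command heading 244.4°, groundspeed 113.2 kt
Leg 5: desired track 194.1°; wind correction +5.1° → command heading 199.2°, groundspeed 116.4 kt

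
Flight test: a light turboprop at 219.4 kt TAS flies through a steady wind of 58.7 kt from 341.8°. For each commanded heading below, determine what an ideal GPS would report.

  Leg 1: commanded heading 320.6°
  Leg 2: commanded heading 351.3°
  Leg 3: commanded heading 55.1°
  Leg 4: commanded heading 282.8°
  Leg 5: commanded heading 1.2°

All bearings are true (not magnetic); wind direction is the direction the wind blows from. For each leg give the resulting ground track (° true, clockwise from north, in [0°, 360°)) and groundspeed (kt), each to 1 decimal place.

Leg 1: heading 320.6°; drift -7.3° → track 313.3°, groundspeed 166.0 kt
Leg 2: heading 351.3°; drift +3.4° → track 354.7°, groundspeed 161.8 kt
Leg 3: heading 55.1°; drift +15.5° → track 70.6°, groundspeed 210.2 kt
Leg 4: heading 282.8°; drift -14.9° → track 267.9°, groundspeed 195.7 kt
Leg 5: heading 1.2°; drift +6.8° → track 8.0°, groundspeed 165.2 kt

Leg 1: track=313.3°, groundspeed=166.0 kt
Leg 2: track=354.7°, groundspeed=161.8 kt
Leg 3: track=70.6°, groundspeed=210.2 kt
Leg 4: track=267.9°, groundspeed=195.7 kt
Leg 5: track=8.0°, groundspeed=165.2 kt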